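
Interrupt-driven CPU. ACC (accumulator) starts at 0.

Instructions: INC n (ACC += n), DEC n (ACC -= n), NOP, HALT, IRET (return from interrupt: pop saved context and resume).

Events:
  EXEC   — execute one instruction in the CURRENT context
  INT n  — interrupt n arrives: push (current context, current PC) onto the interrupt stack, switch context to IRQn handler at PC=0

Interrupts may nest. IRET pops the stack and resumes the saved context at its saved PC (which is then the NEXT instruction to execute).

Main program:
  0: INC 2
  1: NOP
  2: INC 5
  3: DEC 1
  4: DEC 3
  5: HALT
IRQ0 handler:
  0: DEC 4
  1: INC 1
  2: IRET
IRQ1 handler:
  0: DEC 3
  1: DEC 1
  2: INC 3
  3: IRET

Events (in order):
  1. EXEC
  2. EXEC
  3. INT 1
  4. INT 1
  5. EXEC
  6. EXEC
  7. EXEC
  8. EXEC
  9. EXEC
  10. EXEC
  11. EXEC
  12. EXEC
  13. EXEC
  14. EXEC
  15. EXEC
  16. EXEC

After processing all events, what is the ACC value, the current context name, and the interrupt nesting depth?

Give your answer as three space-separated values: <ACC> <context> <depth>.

Event 1 (EXEC): [MAIN] PC=0: INC 2 -> ACC=2
Event 2 (EXEC): [MAIN] PC=1: NOP
Event 3 (INT 1): INT 1 arrives: push (MAIN, PC=2), enter IRQ1 at PC=0 (depth now 1)
Event 4 (INT 1): INT 1 arrives: push (IRQ1, PC=0), enter IRQ1 at PC=0 (depth now 2)
Event 5 (EXEC): [IRQ1] PC=0: DEC 3 -> ACC=-1
Event 6 (EXEC): [IRQ1] PC=1: DEC 1 -> ACC=-2
Event 7 (EXEC): [IRQ1] PC=2: INC 3 -> ACC=1
Event 8 (EXEC): [IRQ1] PC=3: IRET -> resume IRQ1 at PC=0 (depth now 1)
Event 9 (EXEC): [IRQ1] PC=0: DEC 3 -> ACC=-2
Event 10 (EXEC): [IRQ1] PC=1: DEC 1 -> ACC=-3
Event 11 (EXEC): [IRQ1] PC=2: INC 3 -> ACC=0
Event 12 (EXEC): [IRQ1] PC=3: IRET -> resume MAIN at PC=2 (depth now 0)
Event 13 (EXEC): [MAIN] PC=2: INC 5 -> ACC=5
Event 14 (EXEC): [MAIN] PC=3: DEC 1 -> ACC=4
Event 15 (EXEC): [MAIN] PC=4: DEC 3 -> ACC=1
Event 16 (EXEC): [MAIN] PC=5: HALT

Answer: 1 MAIN 0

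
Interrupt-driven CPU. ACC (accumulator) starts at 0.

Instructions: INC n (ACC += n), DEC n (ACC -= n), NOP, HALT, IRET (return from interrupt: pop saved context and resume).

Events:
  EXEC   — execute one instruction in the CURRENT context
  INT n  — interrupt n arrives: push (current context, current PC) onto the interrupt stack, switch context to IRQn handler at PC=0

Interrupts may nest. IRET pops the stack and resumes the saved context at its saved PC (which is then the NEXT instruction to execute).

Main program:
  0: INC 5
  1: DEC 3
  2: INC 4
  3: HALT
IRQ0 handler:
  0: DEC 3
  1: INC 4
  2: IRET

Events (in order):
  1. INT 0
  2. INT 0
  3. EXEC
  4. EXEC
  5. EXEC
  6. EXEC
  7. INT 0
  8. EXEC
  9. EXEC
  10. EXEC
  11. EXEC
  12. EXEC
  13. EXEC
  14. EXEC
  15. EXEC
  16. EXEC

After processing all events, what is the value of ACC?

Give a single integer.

Answer: 9

Derivation:
Event 1 (INT 0): INT 0 arrives: push (MAIN, PC=0), enter IRQ0 at PC=0 (depth now 1)
Event 2 (INT 0): INT 0 arrives: push (IRQ0, PC=0), enter IRQ0 at PC=0 (depth now 2)
Event 3 (EXEC): [IRQ0] PC=0: DEC 3 -> ACC=-3
Event 4 (EXEC): [IRQ0] PC=1: INC 4 -> ACC=1
Event 5 (EXEC): [IRQ0] PC=2: IRET -> resume IRQ0 at PC=0 (depth now 1)
Event 6 (EXEC): [IRQ0] PC=0: DEC 3 -> ACC=-2
Event 7 (INT 0): INT 0 arrives: push (IRQ0, PC=1), enter IRQ0 at PC=0 (depth now 2)
Event 8 (EXEC): [IRQ0] PC=0: DEC 3 -> ACC=-5
Event 9 (EXEC): [IRQ0] PC=1: INC 4 -> ACC=-1
Event 10 (EXEC): [IRQ0] PC=2: IRET -> resume IRQ0 at PC=1 (depth now 1)
Event 11 (EXEC): [IRQ0] PC=1: INC 4 -> ACC=3
Event 12 (EXEC): [IRQ0] PC=2: IRET -> resume MAIN at PC=0 (depth now 0)
Event 13 (EXEC): [MAIN] PC=0: INC 5 -> ACC=8
Event 14 (EXEC): [MAIN] PC=1: DEC 3 -> ACC=5
Event 15 (EXEC): [MAIN] PC=2: INC 4 -> ACC=9
Event 16 (EXEC): [MAIN] PC=3: HALT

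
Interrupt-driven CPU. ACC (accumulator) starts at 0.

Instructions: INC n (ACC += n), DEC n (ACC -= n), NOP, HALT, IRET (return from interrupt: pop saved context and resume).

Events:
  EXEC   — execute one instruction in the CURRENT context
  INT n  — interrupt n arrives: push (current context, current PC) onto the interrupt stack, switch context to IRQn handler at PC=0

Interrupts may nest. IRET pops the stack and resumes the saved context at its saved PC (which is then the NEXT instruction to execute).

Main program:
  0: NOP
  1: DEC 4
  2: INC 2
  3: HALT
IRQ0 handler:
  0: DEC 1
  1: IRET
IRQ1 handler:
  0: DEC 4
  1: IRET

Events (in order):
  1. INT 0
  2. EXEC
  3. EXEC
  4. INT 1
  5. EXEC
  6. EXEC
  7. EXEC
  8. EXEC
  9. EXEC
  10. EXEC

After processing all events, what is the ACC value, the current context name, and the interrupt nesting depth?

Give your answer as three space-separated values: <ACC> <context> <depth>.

Answer: -7 MAIN 0

Derivation:
Event 1 (INT 0): INT 0 arrives: push (MAIN, PC=0), enter IRQ0 at PC=0 (depth now 1)
Event 2 (EXEC): [IRQ0] PC=0: DEC 1 -> ACC=-1
Event 3 (EXEC): [IRQ0] PC=1: IRET -> resume MAIN at PC=0 (depth now 0)
Event 4 (INT 1): INT 1 arrives: push (MAIN, PC=0), enter IRQ1 at PC=0 (depth now 1)
Event 5 (EXEC): [IRQ1] PC=0: DEC 4 -> ACC=-5
Event 6 (EXEC): [IRQ1] PC=1: IRET -> resume MAIN at PC=0 (depth now 0)
Event 7 (EXEC): [MAIN] PC=0: NOP
Event 8 (EXEC): [MAIN] PC=1: DEC 4 -> ACC=-9
Event 9 (EXEC): [MAIN] PC=2: INC 2 -> ACC=-7
Event 10 (EXEC): [MAIN] PC=3: HALT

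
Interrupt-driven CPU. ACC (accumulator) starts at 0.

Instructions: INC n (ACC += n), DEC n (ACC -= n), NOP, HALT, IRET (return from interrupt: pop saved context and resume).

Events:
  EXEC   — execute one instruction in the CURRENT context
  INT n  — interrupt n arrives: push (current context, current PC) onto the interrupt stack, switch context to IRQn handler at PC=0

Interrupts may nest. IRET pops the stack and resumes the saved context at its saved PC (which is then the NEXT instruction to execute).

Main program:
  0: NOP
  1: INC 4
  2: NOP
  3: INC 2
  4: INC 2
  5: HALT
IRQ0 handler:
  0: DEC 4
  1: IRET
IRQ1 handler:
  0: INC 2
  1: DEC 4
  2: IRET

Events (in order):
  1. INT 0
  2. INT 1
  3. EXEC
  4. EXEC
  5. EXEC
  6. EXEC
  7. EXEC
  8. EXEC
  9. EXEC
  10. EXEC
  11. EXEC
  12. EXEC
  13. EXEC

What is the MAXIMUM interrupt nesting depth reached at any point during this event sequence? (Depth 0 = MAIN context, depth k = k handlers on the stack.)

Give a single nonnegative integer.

Answer: 2

Derivation:
Event 1 (INT 0): INT 0 arrives: push (MAIN, PC=0), enter IRQ0 at PC=0 (depth now 1) [depth=1]
Event 2 (INT 1): INT 1 arrives: push (IRQ0, PC=0), enter IRQ1 at PC=0 (depth now 2) [depth=2]
Event 3 (EXEC): [IRQ1] PC=0: INC 2 -> ACC=2 [depth=2]
Event 4 (EXEC): [IRQ1] PC=1: DEC 4 -> ACC=-2 [depth=2]
Event 5 (EXEC): [IRQ1] PC=2: IRET -> resume IRQ0 at PC=0 (depth now 1) [depth=1]
Event 6 (EXEC): [IRQ0] PC=0: DEC 4 -> ACC=-6 [depth=1]
Event 7 (EXEC): [IRQ0] PC=1: IRET -> resume MAIN at PC=0 (depth now 0) [depth=0]
Event 8 (EXEC): [MAIN] PC=0: NOP [depth=0]
Event 9 (EXEC): [MAIN] PC=1: INC 4 -> ACC=-2 [depth=0]
Event 10 (EXEC): [MAIN] PC=2: NOP [depth=0]
Event 11 (EXEC): [MAIN] PC=3: INC 2 -> ACC=0 [depth=0]
Event 12 (EXEC): [MAIN] PC=4: INC 2 -> ACC=2 [depth=0]
Event 13 (EXEC): [MAIN] PC=5: HALT [depth=0]
Max depth observed: 2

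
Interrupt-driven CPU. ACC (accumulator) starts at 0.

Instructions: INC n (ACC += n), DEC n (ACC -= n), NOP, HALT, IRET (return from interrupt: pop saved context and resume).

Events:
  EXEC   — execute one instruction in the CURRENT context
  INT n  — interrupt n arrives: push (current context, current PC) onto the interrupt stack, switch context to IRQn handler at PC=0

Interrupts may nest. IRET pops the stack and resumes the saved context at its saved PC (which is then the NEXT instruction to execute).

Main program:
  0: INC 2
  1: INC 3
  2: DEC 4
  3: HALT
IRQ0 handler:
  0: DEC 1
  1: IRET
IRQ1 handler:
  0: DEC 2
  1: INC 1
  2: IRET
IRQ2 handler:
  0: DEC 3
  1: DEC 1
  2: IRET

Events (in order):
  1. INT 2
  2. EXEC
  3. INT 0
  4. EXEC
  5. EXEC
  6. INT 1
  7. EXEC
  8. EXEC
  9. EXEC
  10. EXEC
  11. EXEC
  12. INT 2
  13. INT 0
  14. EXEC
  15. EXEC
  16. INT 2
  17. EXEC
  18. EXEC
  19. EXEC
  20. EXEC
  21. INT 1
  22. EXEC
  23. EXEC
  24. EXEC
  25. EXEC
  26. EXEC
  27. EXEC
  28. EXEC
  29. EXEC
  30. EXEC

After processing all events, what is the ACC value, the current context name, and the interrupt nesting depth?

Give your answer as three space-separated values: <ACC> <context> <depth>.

Event 1 (INT 2): INT 2 arrives: push (MAIN, PC=0), enter IRQ2 at PC=0 (depth now 1)
Event 2 (EXEC): [IRQ2] PC=0: DEC 3 -> ACC=-3
Event 3 (INT 0): INT 0 arrives: push (IRQ2, PC=1), enter IRQ0 at PC=0 (depth now 2)
Event 4 (EXEC): [IRQ0] PC=0: DEC 1 -> ACC=-4
Event 5 (EXEC): [IRQ0] PC=1: IRET -> resume IRQ2 at PC=1 (depth now 1)
Event 6 (INT 1): INT 1 arrives: push (IRQ2, PC=1), enter IRQ1 at PC=0 (depth now 2)
Event 7 (EXEC): [IRQ1] PC=0: DEC 2 -> ACC=-6
Event 8 (EXEC): [IRQ1] PC=1: INC 1 -> ACC=-5
Event 9 (EXEC): [IRQ1] PC=2: IRET -> resume IRQ2 at PC=1 (depth now 1)
Event 10 (EXEC): [IRQ2] PC=1: DEC 1 -> ACC=-6
Event 11 (EXEC): [IRQ2] PC=2: IRET -> resume MAIN at PC=0 (depth now 0)
Event 12 (INT 2): INT 2 arrives: push (MAIN, PC=0), enter IRQ2 at PC=0 (depth now 1)
Event 13 (INT 0): INT 0 arrives: push (IRQ2, PC=0), enter IRQ0 at PC=0 (depth now 2)
Event 14 (EXEC): [IRQ0] PC=0: DEC 1 -> ACC=-7
Event 15 (EXEC): [IRQ0] PC=1: IRET -> resume IRQ2 at PC=0 (depth now 1)
Event 16 (INT 2): INT 2 arrives: push (IRQ2, PC=0), enter IRQ2 at PC=0 (depth now 2)
Event 17 (EXEC): [IRQ2] PC=0: DEC 3 -> ACC=-10
Event 18 (EXEC): [IRQ2] PC=1: DEC 1 -> ACC=-11
Event 19 (EXEC): [IRQ2] PC=2: IRET -> resume IRQ2 at PC=0 (depth now 1)
Event 20 (EXEC): [IRQ2] PC=0: DEC 3 -> ACC=-14
Event 21 (INT 1): INT 1 arrives: push (IRQ2, PC=1), enter IRQ1 at PC=0 (depth now 2)
Event 22 (EXEC): [IRQ1] PC=0: DEC 2 -> ACC=-16
Event 23 (EXEC): [IRQ1] PC=1: INC 1 -> ACC=-15
Event 24 (EXEC): [IRQ1] PC=2: IRET -> resume IRQ2 at PC=1 (depth now 1)
Event 25 (EXEC): [IRQ2] PC=1: DEC 1 -> ACC=-16
Event 26 (EXEC): [IRQ2] PC=2: IRET -> resume MAIN at PC=0 (depth now 0)
Event 27 (EXEC): [MAIN] PC=0: INC 2 -> ACC=-14
Event 28 (EXEC): [MAIN] PC=1: INC 3 -> ACC=-11
Event 29 (EXEC): [MAIN] PC=2: DEC 4 -> ACC=-15
Event 30 (EXEC): [MAIN] PC=3: HALT

Answer: -15 MAIN 0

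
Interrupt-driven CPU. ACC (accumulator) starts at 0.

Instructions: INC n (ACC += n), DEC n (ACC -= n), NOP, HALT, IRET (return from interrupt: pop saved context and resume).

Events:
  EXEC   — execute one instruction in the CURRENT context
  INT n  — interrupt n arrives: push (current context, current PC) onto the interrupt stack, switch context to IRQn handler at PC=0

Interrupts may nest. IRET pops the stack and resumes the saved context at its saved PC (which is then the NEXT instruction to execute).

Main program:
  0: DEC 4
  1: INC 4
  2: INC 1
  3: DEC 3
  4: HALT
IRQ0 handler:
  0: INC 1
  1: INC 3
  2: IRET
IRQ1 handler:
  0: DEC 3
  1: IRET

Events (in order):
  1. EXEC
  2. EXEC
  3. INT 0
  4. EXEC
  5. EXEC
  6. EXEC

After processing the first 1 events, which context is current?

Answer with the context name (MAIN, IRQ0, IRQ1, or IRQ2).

Answer: MAIN

Derivation:
Event 1 (EXEC): [MAIN] PC=0: DEC 4 -> ACC=-4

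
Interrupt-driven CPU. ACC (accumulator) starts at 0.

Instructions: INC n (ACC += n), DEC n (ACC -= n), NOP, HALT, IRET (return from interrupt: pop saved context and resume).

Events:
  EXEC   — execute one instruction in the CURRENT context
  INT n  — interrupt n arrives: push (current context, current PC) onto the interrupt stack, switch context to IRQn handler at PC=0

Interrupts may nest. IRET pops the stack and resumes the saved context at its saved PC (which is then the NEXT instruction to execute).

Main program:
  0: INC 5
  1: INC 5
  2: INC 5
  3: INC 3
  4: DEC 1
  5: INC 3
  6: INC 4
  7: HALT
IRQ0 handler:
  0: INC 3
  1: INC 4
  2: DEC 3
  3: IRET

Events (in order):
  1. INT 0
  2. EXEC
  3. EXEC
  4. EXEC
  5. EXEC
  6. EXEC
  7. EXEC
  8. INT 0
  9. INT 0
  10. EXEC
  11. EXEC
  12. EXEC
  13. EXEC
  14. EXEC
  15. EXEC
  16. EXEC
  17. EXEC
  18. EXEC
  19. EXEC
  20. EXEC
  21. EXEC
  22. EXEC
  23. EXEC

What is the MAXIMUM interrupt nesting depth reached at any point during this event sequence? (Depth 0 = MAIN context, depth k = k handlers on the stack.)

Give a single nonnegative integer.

Event 1 (INT 0): INT 0 arrives: push (MAIN, PC=0), enter IRQ0 at PC=0 (depth now 1) [depth=1]
Event 2 (EXEC): [IRQ0] PC=0: INC 3 -> ACC=3 [depth=1]
Event 3 (EXEC): [IRQ0] PC=1: INC 4 -> ACC=7 [depth=1]
Event 4 (EXEC): [IRQ0] PC=2: DEC 3 -> ACC=4 [depth=1]
Event 5 (EXEC): [IRQ0] PC=3: IRET -> resume MAIN at PC=0 (depth now 0) [depth=0]
Event 6 (EXEC): [MAIN] PC=0: INC 5 -> ACC=9 [depth=0]
Event 7 (EXEC): [MAIN] PC=1: INC 5 -> ACC=14 [depth=0]
Event 8 (INT 0): INT 0 arrives: push (MAIN, PC=2), enter IRQ0 at PC=0 (depth now 1) [depth=1]
Event 9 (INT 0): INT 0 arrives: push (IRQ0, PC=0), enter IRQ0 at PC=0 (depth now 2) [depth=2]
Event 10 (EXEC): [IRQ0] PC=0: INC 3 -> ACC=17 [depth=2]
Event 11 (EXEC): [IRQ0] PC=1: INC 4 -> ACC=21 [depth=2]
Event 12 (EXEC): [IRQ0] PC=2: DEC 3 -> ACC=18 [depth=2]
Event 13 (EXEC): [IRQ0] PC=3: IRET -> resume IRQ0 at PC=0 (depth now 1) [depth=1]
Event 14 (EXEC): [IRQ0] PC=0: INC 3 -> ACC=21 [depth=1]
Event 15 (EXEC): [IRQ0] PC=1: INC 4 -> ACC=25 [depth=1]
Event 16 (EXEC): [IRQ0] PC=2: DEC 3 -> ACC=22 [depth=1]
Event 17 (EXEC): [IRQ0] PC=3: IRET -> resume MAIN at PC=2 (depth now 0) [depth=0]
Event 18 (EXEC): [MAIN] PC=2: INC 5 -> ACC=27 [depth=0]
Event 19 (EXEC): [MAIN] PC=3: INC 3 -> ACC=30 [depth=0]
Event 20 (EXEC): [MAIN] PC=4: DEC 1 -> ACC=29 [depth=0]
Event 21 (EXEC): [MAIN] PC=5: INC 3 -> ACC=32 [depth=0]
Event 22 (EXEC): [MAIN] PC=6: INC 4 -> ACC=36 [depth=0]
Event 23 (EXEC): [MAIN] PC=7: HALT [depth=0]
Max depth observed: 2

Answer: 2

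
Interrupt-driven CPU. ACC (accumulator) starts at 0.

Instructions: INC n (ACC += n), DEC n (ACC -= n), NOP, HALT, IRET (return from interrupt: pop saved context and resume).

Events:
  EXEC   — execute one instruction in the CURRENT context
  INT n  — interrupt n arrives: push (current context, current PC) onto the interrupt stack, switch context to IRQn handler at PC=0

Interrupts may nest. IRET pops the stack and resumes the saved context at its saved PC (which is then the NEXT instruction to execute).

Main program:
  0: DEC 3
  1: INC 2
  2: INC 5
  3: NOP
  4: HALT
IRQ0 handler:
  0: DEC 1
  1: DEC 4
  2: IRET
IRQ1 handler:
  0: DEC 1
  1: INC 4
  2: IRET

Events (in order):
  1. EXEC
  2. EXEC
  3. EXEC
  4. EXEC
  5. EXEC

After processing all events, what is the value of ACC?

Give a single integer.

Event 1 (EXEC): [MAIN] PC=0: DEC 3 -> ACC=-3
Event 2 (EXEC): [MAIN] PC=1: INC 2 -> ACC=-1
Event 3 (EXEC): [MAIN] PC=2: INC 5 -> ACC=4
Event 4 (EXEC): [MAIN] PC=3: NOP
Event 5 (EXEC): [MAIN] PC=4: HALT

Answer: 4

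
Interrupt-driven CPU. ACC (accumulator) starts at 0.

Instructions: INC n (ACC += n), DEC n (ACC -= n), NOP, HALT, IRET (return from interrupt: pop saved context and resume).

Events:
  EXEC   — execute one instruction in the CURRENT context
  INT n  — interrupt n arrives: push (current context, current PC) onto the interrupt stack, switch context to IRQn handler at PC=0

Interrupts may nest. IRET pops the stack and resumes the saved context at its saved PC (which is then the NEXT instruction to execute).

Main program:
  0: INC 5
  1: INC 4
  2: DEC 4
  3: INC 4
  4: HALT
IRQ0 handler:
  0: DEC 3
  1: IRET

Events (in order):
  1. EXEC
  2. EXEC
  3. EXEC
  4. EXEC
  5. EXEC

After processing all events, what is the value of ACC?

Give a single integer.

Event 1 (EXEC): [MAIN] PC=0: INC 5 -> ACC=5
Event 2 (EXEC): [MAIN] PC=1: INC 4 -> ACC=9
Event 3 (EXEC): [MAIN] PC=2: DEC 4 -> ACC=5
Event 4 (EXEC): [MAIN] PC=3: INC 4 -> ACC=9
Event 5 (EXEC): [MAIN] PC=4: HALT

Answer: 9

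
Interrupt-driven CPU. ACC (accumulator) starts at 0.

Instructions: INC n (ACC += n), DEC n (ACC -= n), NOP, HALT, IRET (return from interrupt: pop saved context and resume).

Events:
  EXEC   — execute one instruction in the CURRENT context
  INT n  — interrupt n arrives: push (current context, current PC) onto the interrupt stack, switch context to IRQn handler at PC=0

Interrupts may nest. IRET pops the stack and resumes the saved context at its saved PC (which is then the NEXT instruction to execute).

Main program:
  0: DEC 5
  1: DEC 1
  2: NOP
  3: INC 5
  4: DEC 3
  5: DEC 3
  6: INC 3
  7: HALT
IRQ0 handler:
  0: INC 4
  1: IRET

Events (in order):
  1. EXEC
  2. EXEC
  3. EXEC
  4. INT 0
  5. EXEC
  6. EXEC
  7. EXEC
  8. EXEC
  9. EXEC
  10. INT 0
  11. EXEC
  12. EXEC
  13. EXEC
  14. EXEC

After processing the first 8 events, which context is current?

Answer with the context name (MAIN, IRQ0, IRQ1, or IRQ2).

Answer: MAIN

Derivation:
Event 1 (EXEC): [MAIN] PC=0: DEC 5 -> ACC=-5
Event 2 (EXEC): [MAIN] PC=1: DEC 1 -> ACC=-6
Event 3 (EXEC): [MAIN] PC=2: NOP
Event 4 (INT 0): INT 0 arrives: push (MAIN, PC=3), enter IRQ0 at PC=0 (depth now 1)
Event 5 (EXEC): [IRQ0] PC=0: INC 4 -> ACC=-2
Event 6 (EXEC): [IRQ0] PC=1: IRET -> resume MAIN at PC=3 (depth now 0)
Event 7 (EXEC): [MAIN] PC=3: INC 5 -> ACC=3
Event 8 (EXEC): [MAIN] PC=4: DEC 3 -> ACC=0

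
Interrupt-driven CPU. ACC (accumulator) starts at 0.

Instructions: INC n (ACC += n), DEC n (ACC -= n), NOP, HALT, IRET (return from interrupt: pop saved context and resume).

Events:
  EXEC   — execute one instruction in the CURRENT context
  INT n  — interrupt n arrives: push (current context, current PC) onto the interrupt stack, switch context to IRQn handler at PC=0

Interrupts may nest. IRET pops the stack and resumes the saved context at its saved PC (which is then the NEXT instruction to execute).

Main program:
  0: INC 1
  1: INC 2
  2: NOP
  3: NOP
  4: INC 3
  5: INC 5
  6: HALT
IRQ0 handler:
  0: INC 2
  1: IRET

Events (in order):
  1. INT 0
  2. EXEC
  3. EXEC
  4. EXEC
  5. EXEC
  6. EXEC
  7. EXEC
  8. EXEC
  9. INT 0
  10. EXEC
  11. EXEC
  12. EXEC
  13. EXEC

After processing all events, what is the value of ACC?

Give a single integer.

Answer: 15

Derivation:
Event 1 (INT 0): INT 0 arrives: push (MAIN, PC=0), enter IRQ0 at PC=0 (depth now 1)
Event 2 (EXEC): [IRQ0] PC=0: INC 2 -> ACC=2
Event 3 (EXEC): [IRQ0] PC=1: IRET -> resume MAIN at PC=0 (depth now 0)
Event 4 (EXEC): [MAIN] PC=0: INC 1 -> ACC=3
Event 5 (EXEC): [MAIN] PC=1: INC 2 -> ACC=5
Event 6 (EXEC): [MAIN] PC=2: NOP
Event 7 (EXEC): [MAIN] PC=3: NOP
Event 8 (EXEC): [MAIN] PC=4: INC 3 -> ACC=8
Event 9 (INT 0): INT 0 arrives: push (MAIN, PC=5), enter IRQ0 at PC=0 (depth now 1)
Event 10 (EXEC): [IRQ0] PC=0: INC 2 -> ACC=10
Event 11 (EXEC): [IRQ0] PC=1: IRET -> resume MAIN at PC=5 (depth now 0)
Event 12 (EXEC): [MAIN] PC=5: INC 5 -> ACC=15
Event 13 (EXEC): [MAIN] PC=6: HALT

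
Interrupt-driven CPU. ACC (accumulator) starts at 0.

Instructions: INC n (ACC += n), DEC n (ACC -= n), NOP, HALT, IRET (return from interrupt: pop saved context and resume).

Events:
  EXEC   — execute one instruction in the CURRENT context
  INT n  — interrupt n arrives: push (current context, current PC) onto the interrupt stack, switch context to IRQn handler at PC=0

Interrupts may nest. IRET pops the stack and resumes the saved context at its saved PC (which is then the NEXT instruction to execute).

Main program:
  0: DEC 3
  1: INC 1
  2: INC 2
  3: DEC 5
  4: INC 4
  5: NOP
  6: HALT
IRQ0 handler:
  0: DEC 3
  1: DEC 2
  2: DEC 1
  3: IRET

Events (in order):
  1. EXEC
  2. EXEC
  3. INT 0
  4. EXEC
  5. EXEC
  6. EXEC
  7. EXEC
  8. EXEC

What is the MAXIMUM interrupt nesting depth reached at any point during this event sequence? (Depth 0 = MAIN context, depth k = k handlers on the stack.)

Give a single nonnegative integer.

Answer: 1

Derivation:
Event 1 (EXEC): [MAIN] PC=0: DEC 3 -> ACC=-3 [depth=0]
Event 2 (EXEC): [MAIN] PC=1: INC 1 -> ACC=-2 [depth=0]
Event 3 (INT 0): INT 0 arrives: push (MAIN, PC=2), enter IRQ0 at PC=0 (depth now 1) [depth=1]
Event 4 (EXEC): [IRQ0] PC=0: DEC 3 -> ACC=-5 [depth=1]
Event 5 (EXEC): [IRQ0] PC=1: DEC 2 -> ACC=-7 [depth=1]
Event 6 (EXEC): [IRQ0] PC=2: DEC 1 -> ACC=-8 [depth=1]
Event 7 (EXEC): [IRQ0] PC=3: IRET -> resume MAIN at PC=2 (depth now 0) [depth=0]
Event 8 (EXEC): [MAIN] PC=2: INC 2 -> ACC=-6 [depth=0]
Max depth observed: 1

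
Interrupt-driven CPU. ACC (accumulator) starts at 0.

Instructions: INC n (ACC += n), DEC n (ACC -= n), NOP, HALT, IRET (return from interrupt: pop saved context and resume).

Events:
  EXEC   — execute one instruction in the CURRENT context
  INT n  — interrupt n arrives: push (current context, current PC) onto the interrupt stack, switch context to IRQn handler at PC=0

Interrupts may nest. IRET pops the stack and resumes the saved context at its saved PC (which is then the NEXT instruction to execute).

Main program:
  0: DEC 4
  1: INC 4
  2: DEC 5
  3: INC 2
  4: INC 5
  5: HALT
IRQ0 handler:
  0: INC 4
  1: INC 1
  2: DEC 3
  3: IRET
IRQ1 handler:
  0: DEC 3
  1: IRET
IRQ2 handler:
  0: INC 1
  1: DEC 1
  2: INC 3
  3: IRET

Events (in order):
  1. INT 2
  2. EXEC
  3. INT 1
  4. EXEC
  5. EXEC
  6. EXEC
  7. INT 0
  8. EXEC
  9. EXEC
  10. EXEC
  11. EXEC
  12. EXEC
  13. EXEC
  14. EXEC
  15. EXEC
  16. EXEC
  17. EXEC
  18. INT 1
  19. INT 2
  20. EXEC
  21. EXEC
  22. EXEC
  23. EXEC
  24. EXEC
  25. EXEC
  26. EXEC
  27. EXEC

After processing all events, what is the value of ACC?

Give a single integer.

Answer: 4

Derivation:
Event 1 (INT 2): INT 2 arrives: push (MAIN, PC=0), enter IRQ2 at PC=0 (depth now 1)
Event 2 (EXEC): [IRQ2] PC=0: INC 1 -> ACC=1
Event 3 (INT 1): INT 1 arrives: push (IRQ2, PC=1), enter IRQ1 at PC=0 (depth now 2)
Event 4 (EXEC): [IRQ1] PC=0: DEC 3 -> ACC=-2
Event 5 (EXEC): [IRQ1] PC=1: IRET -> resume IRQ2 at PC=1 (depth now 1)
Event 6 (EXEC): [IRQ2] PC=1: DEC 1 -> ACC=-3
Event 7 (INT 0): INT 0 arrives: push (IRQ2, PC=2), enter IRQ0 at PC=0 (depth now 2)
Event 8 (EXEC): [IRQ0] PC=0: INC 4 -> ACC=1
Event 9 (EXEC): [IRQ0] PC=1: INC 1 -> ACC=2
Event 10 (EXEC): [IRQ0] PC=2: DEC 3 -> ACC=-1
Event 11 (EXEC): [IRQ0] PC=3: IRET -> resume IRQ2 at PC=2 (depth now 1)
Event 12 (EXEC): [IRQ2] PC=2: INC 3 -> ACC=2
Event 13 (EXEC): [IRQ2] PC=3: IRET -> resume MAIN at PC=0 (depth now 0)
Event 14 (EXEC): [MAIN] PC=0: DEC 4 -> ACC=-2
Event 15 (EXEC): [MAIN] PC=1: INC 4 -> ACC=2
Event 16 (EXEC): [MAIN] PC=2: DEC 5 -> ACC=-3
Event 17 (EXEC): [MAIN] PC=3: INC 2 -> ACC=-1
Event 18 (INT 1): INT 1 arrives: push (MAIN, PC=4), enter IRQ1 at PC=0 (depth now 1)
Event 19 (INT 2): INT 2 arrives: push (IRQ1, PC=0), enter IRQ2 at PC=0 (depth now 2)
Event 20 (EXEC): [IRQ2] PC=0: INC 1 -> ACC=0
Event 21 (EXEC): [IRQ2] PC=1: DEC 1 -> ACC=-1
Event 22 (EXEC): [IRQ2] PC=2: INC 3 -> ACC=2
Event 23 (EXEC): [IRQ2] PC=3: IRET -> resume IRQ1 at PC=0 (depth now 1)
Event 24 (EXEC): [IRQ1] PC=0: DEC 3 -> ACC=-1
Event 25 (EXEC): [IRQ1] PC=1: IRET -> resume MAIN at PC=4 (depth now 0)
Event 26 (EXEC): [MAIN] PC=4: INC 5 -> ACC=4
Event 27 (EXEC): [MAIN] PC=5: HALT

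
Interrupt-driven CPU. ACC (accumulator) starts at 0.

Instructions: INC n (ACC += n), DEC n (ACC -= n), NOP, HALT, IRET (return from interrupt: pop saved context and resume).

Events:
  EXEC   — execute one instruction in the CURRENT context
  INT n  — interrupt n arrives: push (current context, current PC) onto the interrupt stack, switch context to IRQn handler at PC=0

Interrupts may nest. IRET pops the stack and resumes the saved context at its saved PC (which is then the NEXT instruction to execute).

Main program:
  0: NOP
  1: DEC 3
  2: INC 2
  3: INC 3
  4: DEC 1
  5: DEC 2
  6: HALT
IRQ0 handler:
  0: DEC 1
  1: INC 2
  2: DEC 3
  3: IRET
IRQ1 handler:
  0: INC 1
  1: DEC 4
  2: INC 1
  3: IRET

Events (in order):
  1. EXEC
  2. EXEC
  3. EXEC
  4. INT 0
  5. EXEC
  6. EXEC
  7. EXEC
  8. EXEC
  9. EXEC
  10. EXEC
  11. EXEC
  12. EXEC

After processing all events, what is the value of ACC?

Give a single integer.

Event 1 (EXEC): [MAIN] PC=0: NOP
Event 2 (EXEC): [MAIN] PC=1: DEC 3 -> ACC=-3
Event 3 (EXEC): [MAIN] PC=2: INC 2 -> ACC=-1
Event 4 (INT 0): INT 0 arrives: push (MAIN, PC=3), enter IRQ0 at PC=0 (depth now 1)
Event 5 (EXEC): [IRQ0] PC=0: DEC 1 -> ACC=-2
Event 6 (EXEC): [IRQ0] PC=1: INC 2 -> ACC=0
Event 7 (EXEC): [IRQ0] PC=2: DEC 3 -> ACC=-3
Event 8 (EXEC): [IRQ0] PC=3: IRET -> resume MAIN at PC=3 (depth now 0)
Event 9 (EXEC): [MAIN] PC=3: INC 3 -> ACC=0
Event 10 (EXEC): [MAIN] PC=4: DEC 1 -> ACC=-1
Event 11 (EXEC): [MAIN] PC=5: DEC 2 -> ACC=-3
Event 12 (EXEC): [MAIN] PC=6: HALT

Answer: -3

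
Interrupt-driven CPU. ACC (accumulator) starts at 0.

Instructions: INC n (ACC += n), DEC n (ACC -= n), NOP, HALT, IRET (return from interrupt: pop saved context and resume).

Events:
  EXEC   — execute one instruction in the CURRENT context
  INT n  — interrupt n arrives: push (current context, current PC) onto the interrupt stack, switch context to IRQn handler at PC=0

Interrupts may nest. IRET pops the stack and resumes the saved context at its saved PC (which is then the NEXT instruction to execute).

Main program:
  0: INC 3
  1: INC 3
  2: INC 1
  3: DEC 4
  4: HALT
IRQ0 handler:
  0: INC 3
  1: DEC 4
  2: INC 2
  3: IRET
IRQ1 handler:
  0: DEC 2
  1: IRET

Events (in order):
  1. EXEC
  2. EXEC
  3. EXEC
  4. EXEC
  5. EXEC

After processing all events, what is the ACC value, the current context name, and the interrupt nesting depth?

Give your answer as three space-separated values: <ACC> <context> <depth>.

Answer: 3 MAIN 0

Derivation:
Event 1 (EXEC): [MAIN] PC=0: INC 3 -> ACC=3
Event 2 (EXEC): [MAIN] PC=1: INC 3 -> ACC=6
Event 3 (EXEC): [MAIN] PC=2: INC 1 -> ACC=7
Event 4 (EXEC): [MAIN] PC=3: DEC 4 -> ACC=3
Event 5 (EXEC): [MAIN] PC=4: HALT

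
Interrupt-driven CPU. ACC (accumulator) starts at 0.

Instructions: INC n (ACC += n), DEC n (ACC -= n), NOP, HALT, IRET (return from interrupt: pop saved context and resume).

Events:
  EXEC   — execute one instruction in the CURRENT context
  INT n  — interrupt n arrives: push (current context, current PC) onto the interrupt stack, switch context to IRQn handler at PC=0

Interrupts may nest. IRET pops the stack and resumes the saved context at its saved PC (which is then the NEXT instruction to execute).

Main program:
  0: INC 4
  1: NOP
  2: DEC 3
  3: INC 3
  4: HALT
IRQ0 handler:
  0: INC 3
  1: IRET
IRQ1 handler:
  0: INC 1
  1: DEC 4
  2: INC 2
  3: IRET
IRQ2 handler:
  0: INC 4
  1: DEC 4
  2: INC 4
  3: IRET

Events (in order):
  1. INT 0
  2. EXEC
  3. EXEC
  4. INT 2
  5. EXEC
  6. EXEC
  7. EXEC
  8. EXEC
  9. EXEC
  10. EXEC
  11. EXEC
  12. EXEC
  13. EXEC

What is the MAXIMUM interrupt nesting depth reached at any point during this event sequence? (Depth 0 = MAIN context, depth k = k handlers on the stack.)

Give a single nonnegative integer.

Answer: 1

Derivation:
Event 1 (INT 0): INT 0 arrives: push (MAIN, PC=0), enter IRQ0 at PC=0 (depth now 1) [depth=1]
Event 2 (EXEC): [IRQ0] PC=0: INC 3 -> ACC=3 [depth=1]
Event 3 (EXEC): [IRQ0] PC=1: IRET -> resume MAIN at PC=0 (depth now 0) [depth=0]
Event 4 (INT 2): INT 2 arrives: push (MAIN, PC=0), enter IRQ2 at PC=0 (depth now 1) [depth=1]
Event 5 (EXEC): [IRQ2] PC=0: INC 4 -> ACC=7 [depth=1]
Event 6 (EXEC): [IRQ2] PC=1: DEC 4 -> ACC=3 [depth=1]
Event 7 (EXEC): [IRQ2] PC=2: INC 4 -> ACC=7 [depth=1]
Event 8 (EXEC): [IRQ2] PC=3: IRET -> resume MAIN at PC=0 (depth now 0) [depth=0]
Event 9 (EXEC): [MAIN] PC=0: INC 4 -> ACC=11 [depth=0]
Event 10 (EXEC): [MAIN] PC=1: NOP [depth=0]
Event 11 (EXEC): [MAIN] PC=2: DEC 3 -> ACC=8 [depth=0]
Event 12 (EXEC): [MAIN] PC=3: INC 3 -> ACC=11 [depth=0]
Event 13 (EXEC): [MAIN] PC=4: HALT [depth=0]
Max depth observed: 1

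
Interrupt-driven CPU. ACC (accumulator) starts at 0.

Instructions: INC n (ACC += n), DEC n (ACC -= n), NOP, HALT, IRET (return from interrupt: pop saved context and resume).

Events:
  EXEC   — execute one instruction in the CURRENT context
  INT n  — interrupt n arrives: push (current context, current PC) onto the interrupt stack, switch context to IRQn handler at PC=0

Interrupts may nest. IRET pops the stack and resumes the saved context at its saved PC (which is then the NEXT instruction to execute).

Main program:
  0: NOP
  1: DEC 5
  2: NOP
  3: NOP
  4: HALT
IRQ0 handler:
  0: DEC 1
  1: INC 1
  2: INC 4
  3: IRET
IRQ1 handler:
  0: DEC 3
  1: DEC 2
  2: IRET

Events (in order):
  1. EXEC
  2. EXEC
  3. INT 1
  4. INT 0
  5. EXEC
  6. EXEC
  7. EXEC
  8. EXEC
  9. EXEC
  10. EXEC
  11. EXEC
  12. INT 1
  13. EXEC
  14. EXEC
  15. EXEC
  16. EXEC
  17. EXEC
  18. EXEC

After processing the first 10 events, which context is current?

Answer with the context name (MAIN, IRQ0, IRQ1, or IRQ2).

Event 1 (EXEC): [MAIN] PC=0: NOP
Event 2 (EXEC): [MAIN] PC=1: DEC 5 -> ACC=-5
Event 3 (INT 1): INT 1 arrives: push (MAIN, PC=2), enter IRQ1 at PC=0 (depth now 1)
Event 4 (INT 0): INT 0 arrives: push (IRQ1, PC=0), enter IRQ0 at PC=0 (depth now 2)
Event 5 (EXEC): [IRQ0] PC=0: DEC 1 -> ACC=-6
Event 6 (EXEC): [IRQ0] PC=1: INC 1 -> ACC=-5
Event 7 (EXEC): [IRQ0] PC=2: INC 4 -> ACC=-1
Event 8 (EXEC): [IRQ0] PC=3: IRET -> resume IRQ1 at PC=0 (depth now 1)
Event 9 (EXEC): [IRQ1] PC=0: DEC 3 -> ACC=-4
Event 10 (EXEC): [IRQ1] PC=1: DEC 2 -> ACC=-6

Answer: IRQ1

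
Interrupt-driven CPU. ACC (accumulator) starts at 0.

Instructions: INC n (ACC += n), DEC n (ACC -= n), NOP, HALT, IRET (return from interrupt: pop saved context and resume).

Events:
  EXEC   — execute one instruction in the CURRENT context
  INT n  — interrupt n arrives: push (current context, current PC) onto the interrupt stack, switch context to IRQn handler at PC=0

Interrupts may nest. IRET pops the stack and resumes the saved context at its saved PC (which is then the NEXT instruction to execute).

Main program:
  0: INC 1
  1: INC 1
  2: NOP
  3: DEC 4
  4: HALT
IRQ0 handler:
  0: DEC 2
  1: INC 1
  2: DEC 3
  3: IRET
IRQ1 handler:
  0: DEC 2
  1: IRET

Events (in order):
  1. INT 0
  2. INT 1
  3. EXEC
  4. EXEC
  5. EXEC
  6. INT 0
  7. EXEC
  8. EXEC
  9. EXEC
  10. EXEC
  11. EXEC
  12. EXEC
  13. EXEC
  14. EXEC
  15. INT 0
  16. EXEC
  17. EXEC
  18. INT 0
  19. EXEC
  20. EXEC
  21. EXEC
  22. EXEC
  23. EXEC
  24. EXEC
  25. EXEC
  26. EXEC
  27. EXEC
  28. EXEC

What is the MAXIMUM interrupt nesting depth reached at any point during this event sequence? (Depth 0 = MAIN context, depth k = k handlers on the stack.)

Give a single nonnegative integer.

Event 1 (INT 0): INT 0 arrives: push (MAIN, PC=0), enter IRQ0 at PC=0 (depth now 1) [depth=1]
Event 2 (INT 1): INT 1 arrives: push (IRQ0, PC=0), enter IRQ1 at PC=0 (depth now 2) [depth=2]
Event 3 (EXEC): [IRQ1] PC=0: DEC 2 -> ACC=-2 [depth=2]
Event 4 (EXEC): [IRQ1] PC=1: IRET -> resume IRQ0 at PC=0 (depth now 1) [depth=1]
Event 5 (EXEC): [IRQ0] PC=0: DEC 2 -> ACC=-4 [depth=1]
Event 6 (INT 0): INT 0 arrives: push (IRQ0, PC=1), enter IRQ0 at PC=0 (depth now 2) [depth=2]
Event 7 (EXEC): [IRQ0] PC=0: DEC 2 -> ACC=-6 [depth=2]
Event 8 (EXEC): [IRQ0] PC=1: INC 1 -> ACC=-5 [depth=2]
Event 9 (EXEC): [IRQ0] PC=2: DEC 3 -> ACC=-8 [depth=2]
Event 10 (EXEC): [IRQ0] PC=3: IRET -> resume IRQ0 at PC=1 (depth now 1) [depth=1]
Event 11 (EXEC): [IRQ0] PC=1: INC 1 -> ACC=-7 [depth=1]
Event 12 (EXEC): [IRQ0] PC=2: DEC 3 -> ACC=-10 [depth=1]
Event 13 (EXEC): [IRQ0] PC=3: IRET -> resume MAIN at PC=0 (depth now 0) [depth=0]
Event 14 (EXEC): [MAIN] PC=0: INC 1 -> ACC=-9 [depth=0]
Event 15 (INT 0): INT 0 arrives: push (MAIN, PC=1), enter IRQ0 at PC=0 (depth now 1) [depth=1]
Event 16 (EXEC): [IRQ0] PC=0: DEC 2 -> ACC=-11 [depth=1]
Event 17 (EXEC): [IRQ0] PC=1: INC 1 -> ACC=-10 [depth=1]
Event 18 (INT 0): INT 0 arrives: push (IRQ0, PC=2), enter IRQ0 at PC=0 (depth now 2) [depth=2]
Event 19 (EXEC): [IRQ0] PC=0: DEC 2 -> ACC=-12 [depth=2]
Event 20 (EXEC): [IRQ0] PC=1: INC 1 -> ACC=-11 [depth=2]
Event 21 (EXEC): [IRQ0] PC=2: DEC 3 -> ACC=-14 [depth=2]
Event 22 (EXEC): [IRQ0] PC=3: IRET -> resume IRQ0 at PC=2 (depth now 1) [depth=1]
Event 23 (EXEC): [IRQ0] PC=2: DEC 3 -> ACC=-17 [depth=1]
Event 24 (EXEC): [IRQ0] PC=3: IRET -> resume MAIN at PC=1 (depth now 0) [depth=0]
Event 25 (EXEC): [MAIN] PC=1: INC 1 -> ACC=-16 [depth=0]
Event 26 (EXEC): [MAIN] PC=2: NOP [depth=0]
Event 27 (EXEC): [MAIN] PC=3: DEC 4 -> ACC=-20 [depth=0]
Event 28 (EXEC): [MAIN] PC=4: HALT [depth=0]
Max depth observed: 2

Answer: 2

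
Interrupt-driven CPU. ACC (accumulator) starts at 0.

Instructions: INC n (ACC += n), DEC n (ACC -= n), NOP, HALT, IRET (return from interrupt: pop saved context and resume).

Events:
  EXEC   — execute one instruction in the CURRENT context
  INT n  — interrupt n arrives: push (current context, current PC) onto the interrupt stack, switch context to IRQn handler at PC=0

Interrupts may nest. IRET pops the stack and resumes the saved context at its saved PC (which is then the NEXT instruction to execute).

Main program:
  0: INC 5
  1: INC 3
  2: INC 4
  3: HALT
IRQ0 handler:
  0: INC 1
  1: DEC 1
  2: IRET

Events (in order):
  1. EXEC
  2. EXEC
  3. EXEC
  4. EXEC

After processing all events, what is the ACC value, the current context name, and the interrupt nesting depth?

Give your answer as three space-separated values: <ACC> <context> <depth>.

Event 1 (EXEC): [MAIN] PC=0: INC 5 -> ACC=5
Event 2 (EXEC): [MAIN] PC=1: INC 3 -> ACC=8
Event 3 (EXEC): [MAIN] PC=2: INC 4 -> ACC=12
Event 4 (EXEC): [MAIN] PC=3: HALT

Answer: 12 MAIN 0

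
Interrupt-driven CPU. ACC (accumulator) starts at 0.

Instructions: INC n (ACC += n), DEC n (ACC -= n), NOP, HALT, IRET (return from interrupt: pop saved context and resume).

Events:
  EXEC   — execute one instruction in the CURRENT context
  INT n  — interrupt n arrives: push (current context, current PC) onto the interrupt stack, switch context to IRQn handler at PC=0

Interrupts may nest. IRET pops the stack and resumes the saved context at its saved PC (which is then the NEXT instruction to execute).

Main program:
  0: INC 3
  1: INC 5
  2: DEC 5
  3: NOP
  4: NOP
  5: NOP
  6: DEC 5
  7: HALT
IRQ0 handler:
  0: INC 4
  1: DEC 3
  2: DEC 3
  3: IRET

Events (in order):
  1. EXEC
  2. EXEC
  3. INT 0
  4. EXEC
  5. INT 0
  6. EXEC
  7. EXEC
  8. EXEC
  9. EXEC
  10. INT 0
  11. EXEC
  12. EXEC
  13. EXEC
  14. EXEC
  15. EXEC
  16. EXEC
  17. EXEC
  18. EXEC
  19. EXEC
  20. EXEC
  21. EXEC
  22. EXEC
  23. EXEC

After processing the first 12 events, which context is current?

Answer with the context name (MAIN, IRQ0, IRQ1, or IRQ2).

Event 1 (EXEC): [MAIN] PC=0: INC 3 -> ACC=3
Event 2 (EXEC): [MAIN] PC=1: INC 5 -> ACC=8
Event 3 (INT 0): INT 0 arrives: push (MAIN, PC=2), enter IRQ0 at PC=0 (depth now 1)
Event 4 (EXEC): [IRQ0] PC=0: INC 4 -> ACC=12
Event 5 (INT 0): INT 0 arrives: push (IRQ0, PC=1), enter IRQ0 at PC=0 (depth now 2)
Event 6 (EXEC): [IRQ0] PC=0: INC 4 -> ACC=16
Event 7 (EXEC): [IRQ0] PC=1: DEC 3 -> ACC=13
Event 8 (EXEC): [IRQ0] PC=2: DEC 3 -> ACC=10
Event 9 (EXEC): [IRQ0] PC=3: IRET -> resume IRQ0 at PC=1 (depth now 1)
Event 10 (INT 0): INT 0 arrives: push (IRQ0, PC=1), enter IRQ0 at PC=0 (depth now 2)
Event 11 (EXEC): [IRQ0] PC=0: INC 4 -> ACC=14
Event 12 (EXEC): [IRQ0] PC=1: DEC 3 -> ACC=11

Answer: IRQ0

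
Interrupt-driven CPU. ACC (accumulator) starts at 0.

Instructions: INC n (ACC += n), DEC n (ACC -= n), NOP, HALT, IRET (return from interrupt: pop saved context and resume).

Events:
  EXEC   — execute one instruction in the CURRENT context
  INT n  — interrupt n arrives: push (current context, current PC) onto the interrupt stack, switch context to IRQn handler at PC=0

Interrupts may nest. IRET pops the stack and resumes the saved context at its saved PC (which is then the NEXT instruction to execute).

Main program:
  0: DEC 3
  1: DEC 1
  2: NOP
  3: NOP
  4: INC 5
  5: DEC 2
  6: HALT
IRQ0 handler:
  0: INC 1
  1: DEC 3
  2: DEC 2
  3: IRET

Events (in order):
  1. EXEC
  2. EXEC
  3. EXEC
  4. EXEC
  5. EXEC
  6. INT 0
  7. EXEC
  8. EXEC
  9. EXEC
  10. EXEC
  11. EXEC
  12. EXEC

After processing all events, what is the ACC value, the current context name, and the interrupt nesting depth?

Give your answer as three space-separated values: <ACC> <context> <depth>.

Answer: -5 MAIN 0

Derivation:
Event 1 (EXEC): [MAIN] PC=0: DEC 3 -> ACC=-3
Event 2 (EXEC): [MAIN] PC=1: DEC 1 -> ACC=-4
Event 3 (EXEC): [MAIN] PC=2: NOP
Event 4 (EXEC): [MAIN] PC=3: NOP
Event 5 (EXEC): [MAIN] PC=4: INC 5 -> ACC=1
Event 6 (INT 0): INT 0 arrives: push (MAIN, PC=5), enter IRQ0 at PC=0 (depth now 1)
Event 7 (EXEC): [IRQ0] PC=0: INC 1 -> ACC=2
Event 8 (EXEC): [IRQ0] PC=1: DEC 3 -> ACC=-1
Event 9 (EXEC): [IRQ0] PC=2: DEC 2 -> ACC=-3
Event 10 (EXEC): [IRQ0] PC=3: IRET -> resume MAIN at PC=5 (depth now 0)
Event 11 (EXEC): [MAIN] PC=5: DEC 2 -> ACC=-5
Event 12 (EXEC): [MAIN] PC=6: HALT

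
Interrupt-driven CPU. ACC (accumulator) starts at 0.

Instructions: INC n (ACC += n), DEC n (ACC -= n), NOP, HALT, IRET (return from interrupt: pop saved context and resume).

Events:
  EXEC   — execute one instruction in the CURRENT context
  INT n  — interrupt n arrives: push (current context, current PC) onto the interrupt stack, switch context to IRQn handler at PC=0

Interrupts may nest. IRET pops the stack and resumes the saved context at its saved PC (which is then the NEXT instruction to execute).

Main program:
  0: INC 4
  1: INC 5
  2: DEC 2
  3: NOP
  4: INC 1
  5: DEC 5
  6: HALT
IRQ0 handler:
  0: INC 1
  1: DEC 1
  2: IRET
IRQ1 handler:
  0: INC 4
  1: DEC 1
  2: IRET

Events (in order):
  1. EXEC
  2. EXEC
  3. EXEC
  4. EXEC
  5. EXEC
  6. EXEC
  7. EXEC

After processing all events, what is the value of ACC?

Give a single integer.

Event 1 (EXEC): [MAIN] PC=0: INC 4 -> ACC=4
Event 2 (EXEC): [MAIN] PC=1: INC 5 -> ACC=9
Event 3 (EXEC): [MAIN] PC=2: DEC 2 -> ACC=7
Event 4 (EXEC): [MAIN] PC=3: NOP
Event 5 (EXEC): [MAIN] PC=4: INC 1 -> ACC=8
Event 6 (EXEC): [MAIN] PC=5: DEC 5 -> ACC=3
Event 7 (EXEC): [MAIN] PC=6: HALT

Answer: 3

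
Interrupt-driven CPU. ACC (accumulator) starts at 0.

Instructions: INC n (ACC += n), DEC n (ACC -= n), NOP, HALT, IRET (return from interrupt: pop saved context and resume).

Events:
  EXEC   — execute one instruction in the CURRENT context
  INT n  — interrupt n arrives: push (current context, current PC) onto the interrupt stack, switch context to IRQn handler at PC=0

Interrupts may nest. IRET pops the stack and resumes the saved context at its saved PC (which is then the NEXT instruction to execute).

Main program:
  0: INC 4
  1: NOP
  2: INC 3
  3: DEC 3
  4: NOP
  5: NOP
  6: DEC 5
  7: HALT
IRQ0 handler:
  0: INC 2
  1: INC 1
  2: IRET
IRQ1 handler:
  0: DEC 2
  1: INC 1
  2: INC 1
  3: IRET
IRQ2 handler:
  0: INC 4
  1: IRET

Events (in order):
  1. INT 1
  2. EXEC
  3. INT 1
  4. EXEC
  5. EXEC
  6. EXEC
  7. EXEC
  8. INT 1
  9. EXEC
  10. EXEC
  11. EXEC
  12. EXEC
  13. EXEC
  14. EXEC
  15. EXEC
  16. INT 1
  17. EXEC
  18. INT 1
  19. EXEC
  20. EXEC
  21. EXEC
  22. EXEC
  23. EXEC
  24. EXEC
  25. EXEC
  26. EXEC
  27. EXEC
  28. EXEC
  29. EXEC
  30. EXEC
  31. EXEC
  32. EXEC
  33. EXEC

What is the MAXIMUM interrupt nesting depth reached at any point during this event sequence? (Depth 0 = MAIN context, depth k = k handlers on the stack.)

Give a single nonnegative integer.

Event 1 (INT 1): INT 1 arrives: push (MAIN, PC=0), enter IRQ1 at PC=0 (depth now 1) [depth=1]
Event 2 (EXEC): [IRQ1] PC=0: DEC 2 -> ACC=-2 [depth=1]
Event 3 (INT 1): INT 1 arrives: push (IRQ1, PC=1), enter IRQ1 at PC=0 (depth now 2) [depth=2]
Event 4 (EXEC): [IRQ1] PC=0: DEC 2 -> ACC=-4 [depth=2]
Event 5 (EXEC): [IRQ1] PC=1: INC 1 -> ACC=-3 [depth=2]
Event 6 (EXEC): [IRQ1] PC=2: INC 1 -> ACC=-2 [depth=2]
Event 7 (EXEC): [IRQ1] PC=3: IRET -> resume IRQ1 at PC=1 (depth now 1) [depth=1]
Event 8 (INT 1): INT 1 arrives: push (IRQ1, PC=1), enter IRQ1 at PC=0 (depth now 2) [depth=2]
Event 9 (EXEC): [IRQ1] PC=0: DEC 2 -> ACC=-4 [depth=2]
Event 10 (EXEC): [IRQ1] PC=1: INC 1 -> ACC=-3 [depth=2]
Event 11 (EXEC): [IRQ1] PC=2: INC 1 -> ACC=-2 [depth=2]
Event 12 (EXEC): [IRQ1] PC=3: IRET -> resume IRQ1 at PC=1 (depth now 1) [depth=1]
Event 13 (EXEC): [IRQ1] PC=1: INC 1 -> ACC=-1 [depth=1]
Event 14 (EXEC): [IRQ1] PC=2: INC 1 -> ACC=0 [depth=1]
Event 15 (EXEC): [IRQ1] PC=3: IRET -> resume MAIN at PC=0 (depth now 0) [depth=0]
Event 16 (INT 1): INT 1 arrives: push (MAIN, PC=0), enter IRQ1 at PC=0 (depth now 1) [depth=1]
Event 17 (EXEC): [IRQ1] PC=0: DEC 2 -> ACC=-2 [depth=1]
Event 18 (INT 1): INT 1 arrives: push (IRQ1, PC=1), enter IRQ1 at PC=0 (depth now 2) [depth=2]
Event 19 (EXEC): [IRQ1] PC=0: DEC 2 -> ACC=-4 [depth=2]
Event 20 (EXEC): [IRQ1] PC=1: INC 1 -> ACC=-3 [depth=2]
Event 21 (EXEC): [IRQ1] PC=2: INC 1 -> ACC=-2 [depth=2]
Event 22 (EXEC): [IRQ1] PC=3: IRET -> resume IRQ1 at PC=1 (depth now 1) [depth=1]
Event 23 (EXEC): [IRQ1] PC=1: INC 1 -> ACC=-1 [depth=1]
Event 24 (EXEC): [IRQ1] PC=2: INC 1 -> ACC=0 [depth=1]
Event 25 (EXEC): [IRQ1] PC=3: IRET -> resume MAIN at PC=0 (depth now 0) [depth=0]
Event 26 (EXEC): [MAIN] PC=0: INC 4 -> ACC=4 [depth=0]
Event 27 (EXEC): [MAIN] PC=1: NOP [depth=0]
Event 28 (EXEC): [MAIN] PC=2: INC 3 -> ACC=7 [depth=0]
Event 29 (EXEC): [MAIN] PC=3: DEC 3 -> ACC=4 [depth=0]
Event 30 (EXEC): [MAIN] PC=4: NOP [depth=0]
Event 31 (EXEC): [MAIN] PC=5: NOP [depth=0]
Event 32 (EXEC): [MAIN] PC=6: DEC 5 -> ACC=-1 [depth=0]
Event 33 (EXEC): [MAIN] PC=7: HALT [depth=0]
Max depth observed: 2

Answer: 2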